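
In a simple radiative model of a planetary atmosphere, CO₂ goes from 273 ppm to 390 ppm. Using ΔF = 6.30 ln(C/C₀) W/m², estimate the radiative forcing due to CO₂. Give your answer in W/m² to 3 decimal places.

ΔF = 2.247 W/m²

CO₂ absorption bands are partially saturated, so forcing scales with the logarithm of the concentration ratio.
CO₂: 6.30 × ln(390/273) = 6.30 × ln(1.42857) = 6.30 × 0.35667 = 2.2470 W/m².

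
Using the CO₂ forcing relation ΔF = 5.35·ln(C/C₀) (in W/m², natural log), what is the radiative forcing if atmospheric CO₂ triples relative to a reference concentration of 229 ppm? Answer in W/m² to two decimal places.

ΔF = 5.35 × ln(3) = 5.35 × 1.09861 = 5.8776 W/m².

ΔF = 5.88 W/m²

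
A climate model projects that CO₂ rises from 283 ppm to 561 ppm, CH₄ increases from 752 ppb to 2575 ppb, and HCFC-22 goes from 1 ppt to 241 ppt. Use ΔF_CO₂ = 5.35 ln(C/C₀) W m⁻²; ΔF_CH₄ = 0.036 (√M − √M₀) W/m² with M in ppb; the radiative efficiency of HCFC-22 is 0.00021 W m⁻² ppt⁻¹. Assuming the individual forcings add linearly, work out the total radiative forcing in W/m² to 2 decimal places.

CO₂: 5.35 × ln(561/283) = 5.35 × ln(1.98233) = 5.35 × 0.68427 = 3.6608 W/m².
CH₄: 0.036 × (√2575 − √752) = 0.036 × (50.7445 − 27.4226) = 0.036 × 23.3219 = 0.8396 W/m².
HCFC-22: ΔF = 0.00021 × (241 − 1) = 0.00021 × 240 = 0.0504 W/m².
Total ΔF = 3.6608 + 0.8396 + 0.0504 = 4.5508 W/m².

ΔF = 4.55 W/m²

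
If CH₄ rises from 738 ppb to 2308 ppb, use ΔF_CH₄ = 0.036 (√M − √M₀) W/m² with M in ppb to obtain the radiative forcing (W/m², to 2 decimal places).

ΔF = 0.75 W/m²

CH₄: 0.036 × (√2308 − √738) = 0.036 × (48.0416 − 27.1662) = 0.036 × 20.8754 = 0.7515 W/m².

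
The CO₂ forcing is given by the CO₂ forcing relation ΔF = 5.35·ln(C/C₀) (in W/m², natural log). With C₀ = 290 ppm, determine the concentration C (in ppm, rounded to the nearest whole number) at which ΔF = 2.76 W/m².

C ≈ 486 ppm

Set 5.35 ln(C/290) = 2.76, so ln(C/290) = 2.76/5.35 = 0.51589.
Then C/290 = e^0.51589 = 1.67513, giving C = 290 × 1.67513 = 485.79 ppm.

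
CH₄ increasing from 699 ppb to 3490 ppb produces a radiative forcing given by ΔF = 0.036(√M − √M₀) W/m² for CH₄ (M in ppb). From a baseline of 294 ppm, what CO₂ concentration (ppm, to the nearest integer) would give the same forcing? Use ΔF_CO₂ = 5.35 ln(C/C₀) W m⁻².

CH₄ forcing: 0.036 × (√3490 − √699) = 0.036 × (59.0762 − 26.4386) = 0.036 × 32.6376 = 1.17495 W/m².
Set 5.35 ln(C/294) = 1.17495: ln(C/294) = 1.17495/5.35 = 0.21962, so C = 294 × e^0.21962 = 294 × 1.24560 = 366.21 ppm.

C ≈ 366 ppm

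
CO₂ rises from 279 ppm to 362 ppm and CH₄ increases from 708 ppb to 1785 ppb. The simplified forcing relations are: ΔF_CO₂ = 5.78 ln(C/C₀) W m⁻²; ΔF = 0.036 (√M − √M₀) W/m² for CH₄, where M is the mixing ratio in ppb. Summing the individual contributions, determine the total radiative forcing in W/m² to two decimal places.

ΔF = 2.07 W/m²

CO₂: 5.78 × ln(362/279) = 5.78 × ln(1.29749) = 5.78 × 0.26043 = 1.5053 W/m².
CH₄: 0.036 × (√1785 − √708) = 0.036 × (42.2493 − 26.6083) = 0.036 × 15.6410 = 0.5631 W/m².
Total ΔF = 1.5053 + 0.5631 = 2.0684 W/m².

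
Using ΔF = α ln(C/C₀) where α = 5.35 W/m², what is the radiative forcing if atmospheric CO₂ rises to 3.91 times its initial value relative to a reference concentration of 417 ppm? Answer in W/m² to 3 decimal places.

ΔF = 5.35 × ln(3.91) = 5.35 × 1.36354 = 7.2949 W/m².

ΔF = 7.295 W/m²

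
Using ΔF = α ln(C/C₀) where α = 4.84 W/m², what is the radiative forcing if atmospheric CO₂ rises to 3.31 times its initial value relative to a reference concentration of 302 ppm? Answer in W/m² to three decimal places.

Because the forcing depends only on the ratio C/C₀, the initial concentration does not enter.
ΔF = 4.84 × ln(3.31) = 4.84 × 1.19695 = 5.7932 W/m².

ΔF = 5.793 W/m²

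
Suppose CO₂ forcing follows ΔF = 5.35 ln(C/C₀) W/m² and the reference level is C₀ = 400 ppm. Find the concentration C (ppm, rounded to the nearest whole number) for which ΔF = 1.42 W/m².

Set 5.35 ln(C/400) = 1.42, so ln(C/400) = 1.42/5.35 = 0.26542.
Then C/400 = e^0.26542 = 1.30398, giving C = 400 × 1.30398 = 521.59 ppm.

C ≈ 522 ppm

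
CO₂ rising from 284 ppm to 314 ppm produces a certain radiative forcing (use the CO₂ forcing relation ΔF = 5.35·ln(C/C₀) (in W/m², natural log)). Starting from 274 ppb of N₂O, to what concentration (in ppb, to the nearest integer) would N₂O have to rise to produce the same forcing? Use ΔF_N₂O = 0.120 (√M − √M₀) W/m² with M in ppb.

CO₂ forcing: 5.35 × ln(314/284) = 5.35 × 0.100419 = 0.53724 W/m².
Set 0.120(√M − √274) = 0.53724: √M = 0.53724/0.120 + √274 = 4.4770 + 16.5529 = 21.0299.
M = (21.0299)² = 442.26 ppb.

M ≈ 442 ppb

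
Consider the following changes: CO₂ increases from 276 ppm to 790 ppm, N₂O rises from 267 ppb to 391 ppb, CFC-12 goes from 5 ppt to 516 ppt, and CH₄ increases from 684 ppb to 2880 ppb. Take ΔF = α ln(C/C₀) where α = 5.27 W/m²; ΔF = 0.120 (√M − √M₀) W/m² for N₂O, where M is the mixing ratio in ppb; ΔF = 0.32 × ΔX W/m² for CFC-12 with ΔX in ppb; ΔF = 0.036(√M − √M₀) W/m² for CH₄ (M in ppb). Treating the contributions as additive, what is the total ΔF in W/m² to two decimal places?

ΔF = 7.11 W/m²

CO₂: 5.27 × ln(790/276) = 5.27 × ln(2.86232) = 5.27 × 1.05163 = 5.5421 W/m².
N₂O: 0.120 × (√391 − √267) = 0.120 × (19.7737 − 16.3401) = 0.120 × 3.4336 = 0.4120 W/m².
CFC-12: Δ = 516 − 5 = 511 ppt = 0.511 ppb; ΔF = 0.32 × 0.511 = 0.1635 W/m².
CH₄: 0.036 × (√2880 − √684) = 0.036 × (53.6656 − 26.1534) = 0.036 × 27.5122 = 0.9904 W/m².
Total ΔF = 5.5421 + 0.4120 + 0.1635 + 0.9904 = 7.1080 W/m².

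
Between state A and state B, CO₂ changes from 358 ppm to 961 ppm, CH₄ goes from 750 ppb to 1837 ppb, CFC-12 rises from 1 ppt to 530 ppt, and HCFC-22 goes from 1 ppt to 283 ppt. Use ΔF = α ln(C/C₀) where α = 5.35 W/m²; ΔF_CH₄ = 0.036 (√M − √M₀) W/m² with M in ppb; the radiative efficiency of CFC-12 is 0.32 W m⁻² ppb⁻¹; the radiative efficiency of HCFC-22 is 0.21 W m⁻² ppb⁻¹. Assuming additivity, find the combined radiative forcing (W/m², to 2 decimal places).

ΔF = 6.07 W/m²

CO₂: 5.35 × ln(961/358) = 5.35 × ln(2.68436) = 5.35 × 0.98744 = 5.2828 W/m².
CH₄: 0.036 × (√1837 − √750) = 0.036 × (42.8602 − 27.3861) = 0.036 × 15.4741 = 0.5571 W/m².
CFC-12: Δ = 530 − 1 = 529 ppt = 0.529 ppb; ΔF = 0.32 × 0.529 = 0.1693 W/m².
HCFC-22: Δ = 283 − 1 = 282 ppt = 0.282 ppb; ΔF = 0.21 × 0.282 = 0.0592 W/m².
Total ΔF = 5.2828 + 0.5571 + 0.1693 + 0.0592 = 6.0684 W/m².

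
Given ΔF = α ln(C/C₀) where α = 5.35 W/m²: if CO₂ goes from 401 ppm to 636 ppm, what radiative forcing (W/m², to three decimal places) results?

ΔF = 2.468 W/m²

CO₂: 5.35 × ln(636/401) = 5.35 × ln(1.58603) = 5.35 × 0.46123 = 2.4676 W/m².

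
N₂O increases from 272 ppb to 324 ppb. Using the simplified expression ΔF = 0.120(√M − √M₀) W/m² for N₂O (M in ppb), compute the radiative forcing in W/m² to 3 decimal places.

N₂O: 0.120 × (√324 − √272) = 0.120 × (18.0000 − 16.4924) = 0.120 × 1.5076 = 0.1809 W/m².

ΔF = 0.181 W/m²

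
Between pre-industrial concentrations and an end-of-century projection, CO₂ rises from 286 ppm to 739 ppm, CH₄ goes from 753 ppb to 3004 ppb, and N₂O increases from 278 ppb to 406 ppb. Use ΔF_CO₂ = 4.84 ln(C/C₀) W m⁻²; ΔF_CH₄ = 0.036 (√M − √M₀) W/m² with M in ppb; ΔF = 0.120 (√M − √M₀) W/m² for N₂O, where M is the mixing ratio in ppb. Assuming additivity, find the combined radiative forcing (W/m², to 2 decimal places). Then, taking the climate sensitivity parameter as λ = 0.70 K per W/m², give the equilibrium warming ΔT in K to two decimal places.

CO₂: 4.84 × ln(739/286) = 4.84 × ln(2.58392) = 4.84 × 0.94931 = 4.5947 W/m².
CH₄: 0.036 × (√3004 − √753) = 0.036 × (54.8088 − 27.4408) = 0.036 × 27.3680 = 0.9852 W/m².
N₂O: 0.120 × (√406 − √278) = 0.120 × (20.1494 − 16.6733) = 0.120 × 3.4761 = 0.4171 W/m².
Total ΔF = 4.5947 + 0.9852 + 0.4171 = 5.9970 W/m².
ΔT = λ ΔF = 0.70 × 6.00 = 4.2000 K.

ΔF = 6.00 W/m²; ΔT = 4.20 K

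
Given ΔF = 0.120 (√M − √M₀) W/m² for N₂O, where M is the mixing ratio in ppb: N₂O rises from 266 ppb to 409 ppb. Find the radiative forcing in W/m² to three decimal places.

N₂O: 0.120 × (√409 − √266) = 0.120 × (20.2237 − 16.3095) = 0.120 × 3.9142 = 0.4697 W/m².

ΔF = 0.470 W/m²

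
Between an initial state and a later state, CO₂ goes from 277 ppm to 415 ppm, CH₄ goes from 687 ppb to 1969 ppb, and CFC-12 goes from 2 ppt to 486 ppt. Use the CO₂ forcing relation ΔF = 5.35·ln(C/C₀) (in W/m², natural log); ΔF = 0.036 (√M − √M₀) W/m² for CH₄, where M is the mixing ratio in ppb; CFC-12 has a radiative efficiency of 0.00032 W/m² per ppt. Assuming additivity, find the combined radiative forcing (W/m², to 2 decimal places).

ΔF = 2.97 W/m²

CO₂: 5.35 × ln(415/277) = 5.35 × ln(1.49819) = 5.35 × 0.40426 = 2.1628 W/m².
CH₄: 0.036 × (√1969 − √687) = 0.036 × (44.3734 − 26.2107) = 0.036 × 18.1627 = 0.6539 W/m².
CFC-12: ΔF = 0.00032 × (486 − 2) = 0.00032 × 484 = 0.1549 W/m².
Total ΔF = 2.1628 + 0.6539 + 0.1549 = 2.9716 W/m².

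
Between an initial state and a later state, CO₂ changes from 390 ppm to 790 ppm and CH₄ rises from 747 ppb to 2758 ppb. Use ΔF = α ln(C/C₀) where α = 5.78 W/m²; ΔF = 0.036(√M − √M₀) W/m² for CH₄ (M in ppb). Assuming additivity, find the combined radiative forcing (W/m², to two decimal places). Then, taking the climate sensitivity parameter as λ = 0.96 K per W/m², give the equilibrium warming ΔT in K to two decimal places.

ΔF = 4.99 W/m²; ΔT = 4.79 K

CO₂: 5.78 × ln(790/390) = 5.78 × ln(2.02564) = 5.78 × 0.70589 = 4.0800 W/m².
CH₄: 0.036 × (√2758 − √747) = 0.036 × (52.5167 − 27.3313) = 0.036 × 25.1854 = 0.9067 W/m².
Total ΔF = 4.0800 + 0.9067 = 4.9867 W/m².
ΔT = λ ΔF = 0.96 × 4.99 = 4.7904 K.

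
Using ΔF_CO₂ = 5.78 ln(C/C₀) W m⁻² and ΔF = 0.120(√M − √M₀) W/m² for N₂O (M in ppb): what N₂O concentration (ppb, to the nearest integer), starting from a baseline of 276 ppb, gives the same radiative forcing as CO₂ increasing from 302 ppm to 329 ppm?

M ≈ 430 ppb

CO₂ forcing: 5.78 × ln(329/302) = 5.78 × 0.085631 = 0.49495 W/m².
Set 0.120(√M − √276) = 0.49495: √M = 0.49495/0.120 + √276 = 4.1246 + 16.6132 = 20.7378.
M = (20.7378)² = 430.06 ppb.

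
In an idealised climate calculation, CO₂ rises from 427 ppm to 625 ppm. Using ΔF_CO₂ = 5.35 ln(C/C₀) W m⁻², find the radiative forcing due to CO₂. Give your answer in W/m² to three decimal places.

CO₂: 5.35 × ln(625/427) = 5.35 × ln(1.46370) = 5.35 × 0.38097 = 2.0382 W/m².

ΔF = 2.038 W/m²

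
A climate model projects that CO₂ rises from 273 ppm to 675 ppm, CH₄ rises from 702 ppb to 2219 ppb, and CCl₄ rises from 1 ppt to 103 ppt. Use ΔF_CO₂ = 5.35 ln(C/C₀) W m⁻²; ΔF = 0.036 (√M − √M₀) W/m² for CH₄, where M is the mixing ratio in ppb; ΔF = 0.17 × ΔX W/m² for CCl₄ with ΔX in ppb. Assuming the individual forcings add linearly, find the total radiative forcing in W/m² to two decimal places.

CO₂: 5.35 × ln(675/273) = 5.35 × ln(2.47253) = 5.35 × 0.90524 = 4.8430 W/m².
CH₄: 0.036 × (√2219 − √702) = 0.036 × (47.1063 − 26.4953) = 0.036 × 20.6110 = 0.7420 W/m².
CCl₄: Δ = 103 − 1 = 102 ppt = 0.102 ppb; ΔF = 0.17 × 0.102 = 0.0173 W/m².
Total ΔF = 4.8430 + 0.7420 + 0.0173 = 5.6023 W/m².

ΔF = 5.60 W/m²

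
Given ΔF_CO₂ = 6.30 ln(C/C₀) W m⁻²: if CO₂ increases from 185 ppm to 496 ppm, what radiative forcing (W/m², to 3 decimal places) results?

CO₂ absorption bands are partially saturated, so forcing scales with the logarithm of the concentration ratio.
CO₂: 6.30 × ln(496/185) = 6.30 × ln(2.68108) = 6.30 × 0.98622 = 6.2132 W/m².

ΔF = 6.213 W/m²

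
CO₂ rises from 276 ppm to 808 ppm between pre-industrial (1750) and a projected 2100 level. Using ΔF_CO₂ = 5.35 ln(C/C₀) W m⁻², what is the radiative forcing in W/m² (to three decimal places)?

CO₂: 5.35 × ln(808/276) = 5.35 × ln(2.92754) = 5.35 × 1.07416 = 5.7468 W/m².

ΔF = 5.747 W/m²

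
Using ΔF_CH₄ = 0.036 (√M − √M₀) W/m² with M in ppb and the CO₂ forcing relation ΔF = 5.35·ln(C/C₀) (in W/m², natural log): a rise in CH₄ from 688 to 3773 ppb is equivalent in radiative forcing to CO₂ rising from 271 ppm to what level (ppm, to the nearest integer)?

C ≈ 343 ppm

CH₄ forcing: 0.036 × (√3773 − √688) = 0.036 × (61.4248 − 26.2298) = 0.036 × 35.1950 = 1.26702 W/m².
Set 5.35 ln(C/271) = 1.26702: ln(C/271) = 1.26702/5.35 = 0.23683, so C = 271 × e^0.23683 = 271 × 1.26723 = 343.42 ppm.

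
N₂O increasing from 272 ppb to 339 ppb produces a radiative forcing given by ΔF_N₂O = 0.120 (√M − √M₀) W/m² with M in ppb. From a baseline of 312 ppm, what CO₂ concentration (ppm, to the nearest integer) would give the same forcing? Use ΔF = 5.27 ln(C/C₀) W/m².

C ≈ 326 ppm

N₂O forcing: 0.120 × (√339 − √272) = 0.120 × (18.4120 − 16.4924) = 0.120 × 1.9196 = 0.23035 W/m².
Set 5.27 ln(C/312) = 0.23035: ln(C/312) = 0.23035/5.27 = 0.04371, so C = 312 × e^0.04371 = 312 × 1.04468 = 325.94 ppm.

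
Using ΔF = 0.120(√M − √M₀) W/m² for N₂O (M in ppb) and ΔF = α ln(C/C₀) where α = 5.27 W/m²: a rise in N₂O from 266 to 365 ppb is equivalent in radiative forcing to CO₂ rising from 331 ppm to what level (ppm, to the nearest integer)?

N₂O forcing: 0.120 × (√365 − √266) = 0.120 × (19.1050 − 16.3095) = 0.120 × 2.7955 = 0.33546 W/m².
Set 5.27 ln(C/331) = 0.33546: ln(C/331) = 0.33546/5.27 = 0.06365, so C = 331 × e^0.06365 = 331 × 1.06572 = 352.75 ppm.

C ≈ 353 ppm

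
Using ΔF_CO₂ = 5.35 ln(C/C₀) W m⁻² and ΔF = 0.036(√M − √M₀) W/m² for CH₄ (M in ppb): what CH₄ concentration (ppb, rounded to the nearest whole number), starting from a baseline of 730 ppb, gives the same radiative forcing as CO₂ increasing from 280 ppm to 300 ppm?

CO₂ forcing: 5.35 × ln(300/280) = 5.35 × 0.068993 = 0.36911 W/m².
Set 0.036(√M − √730) = 0.36911: √M = 0.36911/0.036 + √730 = 10.2531 + 27.0185 = 37.2716.
M = (37.2716)² = 1389.17 ppb.

M ≈ 1389 ppb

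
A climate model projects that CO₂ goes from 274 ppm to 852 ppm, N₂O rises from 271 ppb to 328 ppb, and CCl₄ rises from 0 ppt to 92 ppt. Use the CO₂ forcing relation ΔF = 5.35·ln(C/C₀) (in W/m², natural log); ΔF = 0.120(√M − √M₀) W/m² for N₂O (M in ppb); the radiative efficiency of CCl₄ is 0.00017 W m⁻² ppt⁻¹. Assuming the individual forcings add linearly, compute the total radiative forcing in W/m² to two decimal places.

ΔF = 6.28 W/m²

CO₂: 5.35 × ln(852/274) = 5.35 × ln(3.10949) = 5.35 × 1.13446 = 6.0694 W/m².
N₂O: 0.120 × (√328 − √271) = 0.120 × (18.1108 − 16.4621) = 0.120 × 1.6487 = 0.1978 W/m².
CCl₄: ΔF = 0.00017 × (92 − 0) = 0.00017 × 92 = 0.0156 W/m².
Total ΔF = 6.0694 + 0.1978 + 0.0156 = 6.2828 W/m².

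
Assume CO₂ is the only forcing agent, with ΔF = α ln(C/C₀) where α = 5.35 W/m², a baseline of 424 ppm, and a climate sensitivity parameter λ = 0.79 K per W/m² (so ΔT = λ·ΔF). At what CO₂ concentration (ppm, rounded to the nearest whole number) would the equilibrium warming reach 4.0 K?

C ≈ 1092 ppm

Required forcing: ΔF = ΔT/λ = 4.0/0.79 = 5.0633 W/m².
Then ln(C/424) = ΔF/5.35 = 5.0633/5.35 = 0.94641.
So C = 424 × e^0.94641 = 424 × 2.57644 = 1092.41 ppm.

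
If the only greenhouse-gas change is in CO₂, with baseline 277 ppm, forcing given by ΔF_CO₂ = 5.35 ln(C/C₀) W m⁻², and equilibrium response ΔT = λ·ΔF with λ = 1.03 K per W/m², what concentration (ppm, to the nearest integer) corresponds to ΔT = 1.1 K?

C ≈ 338 ppm

Required forcing: ΔF = ΔT/λ = 1.1/1.03 = 1.0680 W/m².
Then ln(C/277) = ΔF/5.35 = 1.0680/5.35 = 0.19963.
So C = 277 × e^0.19963 = 277 × 1.22095 = 338.20 ppm.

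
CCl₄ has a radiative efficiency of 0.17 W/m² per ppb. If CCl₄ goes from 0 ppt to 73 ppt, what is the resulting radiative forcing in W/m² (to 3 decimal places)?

CCl₄: Δ = 73 − 0 = 73 ppt = 0.073 ppb; ΔF = 0.17 × 0.073 = 0.0124 W/m².

ΔF = 0.012 W/m²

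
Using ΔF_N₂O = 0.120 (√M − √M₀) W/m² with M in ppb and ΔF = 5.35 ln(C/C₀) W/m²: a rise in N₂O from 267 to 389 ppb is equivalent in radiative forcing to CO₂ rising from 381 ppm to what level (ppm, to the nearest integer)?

C ≈ 411 ppm

N₂O forcing: 0.120 × (√389 − √267) = 0.120 × (19.7231 − 16.3401) = 0.120 × 3.3830 = 0.40596 W/m².
Set 5.35 ln(C/381) = 0.40596: ln(C/381) = 0.40596/5.35 = 0.07588, so C = 381 × e^0.07588 = 381 × 1.07883 = 411.03 ppm.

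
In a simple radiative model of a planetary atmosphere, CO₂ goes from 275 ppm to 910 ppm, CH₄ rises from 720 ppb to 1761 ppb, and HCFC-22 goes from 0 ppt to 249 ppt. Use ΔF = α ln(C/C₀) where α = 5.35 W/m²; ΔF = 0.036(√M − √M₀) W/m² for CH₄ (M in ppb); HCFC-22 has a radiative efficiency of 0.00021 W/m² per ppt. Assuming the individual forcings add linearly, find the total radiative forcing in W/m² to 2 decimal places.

CO₂: 5.35 × ln(910/275) = 5.35 × ln(3.30909) = 5.35 × 1.19667 = 6.4022 W/m².
CH₄: 0.036 × (√1761 − √720) = 0.036 × (41.9643 − 26.8328) = 0.036 × 15.1315 = 0.5447 W/m².
HCFC-22: ΔF = 0.00021 × (249 − 0) = 0.00021 × 249 = 0.0523 W/m².
Total ΔF = 6.4022 + 0.5447 + 0.0523 = 6.9992 W/m².

ΔF = 7.00 W/m²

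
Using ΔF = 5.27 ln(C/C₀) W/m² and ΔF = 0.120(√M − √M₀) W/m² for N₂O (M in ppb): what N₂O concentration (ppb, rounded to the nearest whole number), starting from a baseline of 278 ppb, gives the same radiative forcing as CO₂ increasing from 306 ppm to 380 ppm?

CO₂ forcing: 5.27 × ln(380/306) = 5.27 × 0.216586 = 1.14141 W/m².
Set 0.120(√M − √278) = 1.14141: √M = 1.14141/0.120 + √278 = 9.5118 + 16.6733 = 26.1851.
M = (26.1851)² = 685.66 ppb.

M ≈ 686 ppb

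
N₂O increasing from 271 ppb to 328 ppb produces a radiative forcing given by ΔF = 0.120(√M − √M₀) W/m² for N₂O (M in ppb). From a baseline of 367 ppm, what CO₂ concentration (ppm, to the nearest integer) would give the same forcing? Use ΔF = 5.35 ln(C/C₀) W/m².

C ≈ 381 ppm

N₂O forcing: 0.120 × (√328 − √271) = 0.120 × (18.1108 − 16.4621) = 0.120 × 1.6487 = 0.19784 W/m².
Set 5.35 ln(C/367) = 0.19784: ln(C/367) = 0.19784/5.35 = 0.03698, so C = 367 × e^0.03698 = 367 × 1.03767 = 380.82 ppm.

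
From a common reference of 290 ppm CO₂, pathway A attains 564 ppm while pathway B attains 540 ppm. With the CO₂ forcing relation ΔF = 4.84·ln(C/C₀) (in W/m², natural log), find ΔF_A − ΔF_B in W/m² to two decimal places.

ΔF_A = 4.84 ln(564/290) = 4.84 × 0.66517 = 3.2194 W/m².
ΔF_B = 4.84 ln(540/290) = 4.84 × 0.62169 = 3.0090 W/m².
Difference: 3.2194 − 3.0090 = 0.2104 W/m².

ΔF_A − ΔF_B = 0.21 W/m²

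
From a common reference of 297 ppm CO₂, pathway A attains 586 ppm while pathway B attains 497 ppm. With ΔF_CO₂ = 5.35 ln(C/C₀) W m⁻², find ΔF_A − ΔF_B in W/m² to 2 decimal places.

ΔF_A − ΔF_B = 0.88 W/m²

ΔF_A = 5.35 ln(586/297) = 5.35 × 0.67959 = 3.6358 W/m².
ΔF_B = 5.35 ln(497/297) = 5.35 × 0.51486 = 2.7545 W/m².
Difference: 3.6358 − 2.7545 = 0.8813 W/m².
(Equivalently, ΔF_A − ΔF_B = 5.35 ln(586/497) = 5.35 × 0.16473 = 0.8813 W/m².)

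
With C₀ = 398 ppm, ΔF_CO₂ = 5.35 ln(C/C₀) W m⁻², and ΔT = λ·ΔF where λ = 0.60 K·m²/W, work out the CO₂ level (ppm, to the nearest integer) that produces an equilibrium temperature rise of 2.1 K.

Required forcing: ΔF = ΔT/λ = 2.1/0.60 = 3.5000 W/m².
Then ln(C/398) = ΔF/5.35 = 3.5000/5.35 = 0.65421.
So C = 398 × e^0.65421 = 398 × 1.92362 = 765.60 ppm.

C ≈ 766 ppm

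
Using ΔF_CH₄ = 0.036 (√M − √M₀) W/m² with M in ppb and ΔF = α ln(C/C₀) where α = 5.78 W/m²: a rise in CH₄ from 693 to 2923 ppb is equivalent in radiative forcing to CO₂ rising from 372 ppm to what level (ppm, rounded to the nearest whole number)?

CH₄ forcing: 0.036 × (√2923 − √693) = 0.036 × (54.0648 − 26.3249) = 0.036 × 27.7399 = 0.99864 W/m².
Set 5.78 ln(C/372) = 0.99864: ln(C/372) = 0.99864/5.78 = 0.17278, so C = 372 × e^0.17278 = 372 × 1.18860 = 442.16 ppm.

C ≈ 442 ppm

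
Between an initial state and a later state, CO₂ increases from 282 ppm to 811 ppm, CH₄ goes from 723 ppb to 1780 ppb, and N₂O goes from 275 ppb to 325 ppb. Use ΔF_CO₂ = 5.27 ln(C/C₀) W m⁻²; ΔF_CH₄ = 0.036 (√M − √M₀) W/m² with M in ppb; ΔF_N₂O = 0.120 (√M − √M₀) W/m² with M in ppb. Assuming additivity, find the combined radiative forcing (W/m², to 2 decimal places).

CO₂: 5.27 × ln(811/282) = 5.27 × ln(2.87589) = 5.27 × 1.05636 = 5.5670 W/m².
CH₄: 0.036 × (√1780 − √723) = 0.036 × (42.1900 − 26.8887) = 0.036 × 15.3013 = 0.5508 W/m².
N₂O: 0.120 × (√325 − √275) = 0.120 × (18.0278 − 16.5831) = 0.120 × 1.4447 = 0.1734 W/m².
Total ΔF = 5.5670 + 0.5508 + 0.1734 = 6.2912 W/m².

ΔF = 6.29 W/m²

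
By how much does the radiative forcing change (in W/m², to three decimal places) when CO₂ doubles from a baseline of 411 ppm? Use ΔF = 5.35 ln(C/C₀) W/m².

Because the forcing depends only on the ratio C/C₀, the initial concentration does not enter.
ΔF = 5.35 × ln(2) = 5.35 × 0.69315 = 3.7084 W/m².

ΔF = 3.708 W/m²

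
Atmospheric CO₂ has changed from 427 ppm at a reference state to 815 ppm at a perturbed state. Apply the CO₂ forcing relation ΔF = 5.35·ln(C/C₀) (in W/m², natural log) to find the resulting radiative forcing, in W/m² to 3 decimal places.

CO₂ absorption bands are partially saturated, so forcing scales with the logarithm of the concentration ratio.
CO₂: 5.35 × ln(815/427) = 5.35 × ln(1.90867) = 5.35 × 0.64641 = 3.4583 W/m².

ΔF = 3.458 W/m²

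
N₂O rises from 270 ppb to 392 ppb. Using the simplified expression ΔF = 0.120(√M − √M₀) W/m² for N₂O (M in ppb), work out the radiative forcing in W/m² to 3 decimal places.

N₂O: 0.120 × (√392 − √270) = 0.120 × (19.7990 − 16.4317) = 0.120 × 3.3673 = 0.4041 W/m².

ΔF = 0.404 W/m²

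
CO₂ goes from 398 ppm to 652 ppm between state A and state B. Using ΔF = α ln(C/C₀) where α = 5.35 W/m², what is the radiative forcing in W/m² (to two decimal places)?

CO₂: 5.35 × ln(652/398) = 5.35 × ln(1.63819) = 5.35 × 0.49359 = 2.6407 W/m².

ΔF = 2.64 W/m²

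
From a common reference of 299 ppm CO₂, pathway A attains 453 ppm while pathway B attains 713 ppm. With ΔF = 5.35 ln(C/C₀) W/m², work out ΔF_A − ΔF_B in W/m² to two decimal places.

ΔF_A = 5.35 ln(453/299) = 5.35 × 0.41545 = 2.2227 W/m².
ΔF_B = 5.35 ln(713/299) = 5.35 × 0.86904 = 4.6494 W/m².
Difference: 2.2227 − 4.6494 = -2.4267 W/m².
(Equivalently, ΔF_A − ΔF_B = 5.35 ln(453/713) = 5.35 × -0.45359 = -2.4267 W/m².)

ΔF_A − ΔF_B = -2.43 W/m²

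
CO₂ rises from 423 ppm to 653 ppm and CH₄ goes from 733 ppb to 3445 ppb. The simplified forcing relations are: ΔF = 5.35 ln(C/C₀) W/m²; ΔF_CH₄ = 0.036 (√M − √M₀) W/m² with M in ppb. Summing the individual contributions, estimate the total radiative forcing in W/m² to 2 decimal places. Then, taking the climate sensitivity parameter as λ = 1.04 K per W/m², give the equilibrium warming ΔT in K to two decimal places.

ΔF = 3.46 W/m²; ΔT = 3.60 K

CO₂: 5.35 × ln(653/423) = 5.35 × ln(1.54374) = 5.35 × 0.43421 = 2.3230 W/m².
CH₄: 0.036 × (√3445 − √733) = 0.036 × (58.6941 − 27.0740) = 0.036 × 31.6201 = 1.1383 W/m².
Total ΔF = 2.3230 + 1.1383 = 3.4613 W/m².
ΔT = λ ΔF = 1.04 × 3.46 = 3.5984 K.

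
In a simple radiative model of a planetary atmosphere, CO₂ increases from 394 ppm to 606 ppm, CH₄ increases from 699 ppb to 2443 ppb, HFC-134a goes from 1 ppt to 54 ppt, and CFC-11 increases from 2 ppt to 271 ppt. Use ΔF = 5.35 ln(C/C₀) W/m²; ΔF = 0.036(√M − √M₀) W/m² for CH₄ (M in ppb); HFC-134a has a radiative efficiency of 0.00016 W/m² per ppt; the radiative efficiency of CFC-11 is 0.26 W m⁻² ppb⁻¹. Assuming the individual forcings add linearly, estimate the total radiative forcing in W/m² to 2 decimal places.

ΔF = 3.21 W/m²

CO₂: 5.35 × ln(606/394) = 5.35 × ln(1.53807) = 5.35 × 0.43053 = 2.3033 W/m².
CH₄: 0.036 × (√2443 − √699) = 0.036 × (49.4267 − 26.4386) = 0.036 × 22.9881 = 0.8276 W/m².
HFC-134a: ΔF = 0.00016 × (54 − 1) = 0.00016 × 53 = 0.0085 W/m².
CFC-11: Δ = 271 − 2 = 269 ppt = 0.269 ppb; ΔF = 0.26 × 0.269 = 0.0699 W/m².
Total ΔF = 2.3033 + 0.8276 + 0.0085 + 0.0699 = 3.2093 W/m².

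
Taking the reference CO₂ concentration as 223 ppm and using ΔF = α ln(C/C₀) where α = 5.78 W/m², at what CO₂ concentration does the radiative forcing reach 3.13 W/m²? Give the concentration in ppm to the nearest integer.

Set 5.78 ln(C/223) = 3.13, so ln(C/223) = 3.13/5.78 = 0.54152.
Then C/223 = e^0.54152 = 1.71862, giving C = 223 × 1.71862 = 383.25 ppm.

C ≈ 383 ppm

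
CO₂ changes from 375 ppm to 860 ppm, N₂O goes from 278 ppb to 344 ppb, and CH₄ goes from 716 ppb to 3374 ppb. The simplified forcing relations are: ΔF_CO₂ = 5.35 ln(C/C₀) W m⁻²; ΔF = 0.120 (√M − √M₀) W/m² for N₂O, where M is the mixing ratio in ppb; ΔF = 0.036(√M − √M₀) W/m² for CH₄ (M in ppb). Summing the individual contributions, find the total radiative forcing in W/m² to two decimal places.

CO₂: 5.35 × ln(860/375) = 5.35 × ln(2.29333) = 5.35 × 0.83000 = 4.4405 W/m².
N₂O: 0.120 × (√344 − √278) = 0.120 × (18.5472 − 16.6733) = 0.120 × 1.8739 = 0.2249 W/m².
CH₄: 0.036 × (√3374 − √716) = 0.036 × (58.0861 − 26.7582) = 0.036 × 31.3279 = 1.1278 W/m².
Total ΔF = 4.4405 + 0.2249 + 1.1278 = 5.7932 W/m².

ΔF = 5.79 W/m²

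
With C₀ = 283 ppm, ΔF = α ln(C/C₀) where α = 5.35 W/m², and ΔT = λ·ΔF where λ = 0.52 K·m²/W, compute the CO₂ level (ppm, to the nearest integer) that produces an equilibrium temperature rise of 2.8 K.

Required forcing: ΔF = ΔT/λ = 2.8/0.52 = 5.3846 W/m².
Then ln(C/283) = ΔF/5.35 = 5.3846/5.35 = 1.00647.
So C = 283 × e^1.00647 = 283 × 2.73593 = 774.27 ppm.

C ≈ 774 ppm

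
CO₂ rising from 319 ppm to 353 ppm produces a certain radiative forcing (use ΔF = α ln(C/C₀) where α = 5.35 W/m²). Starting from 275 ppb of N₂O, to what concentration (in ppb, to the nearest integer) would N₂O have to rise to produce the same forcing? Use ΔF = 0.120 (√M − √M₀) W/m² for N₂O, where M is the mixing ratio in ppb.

CO₂ forcing: 5.35 × ln(353/319) = 5.35 × 0.101277 = 0.54183 W/m².
Set 0.120(√M − √275) = 0.54183: √M = 0.54183/0.120 + √275 = 4.5153 + 16.5831 = 21.0984.
M = (21.0984)² = 445.14 ppb.

M ≈ 445 ppb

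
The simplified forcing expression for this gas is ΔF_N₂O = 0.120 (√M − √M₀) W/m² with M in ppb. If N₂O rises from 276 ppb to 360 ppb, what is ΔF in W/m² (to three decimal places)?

ΔF = 0.283 W/m²

N₂O: 0.120 × (√360 − √276) = 0.120 × (18.9737 − 16.6132) = 0.120 × 2.3605 = 0.2833 W/m².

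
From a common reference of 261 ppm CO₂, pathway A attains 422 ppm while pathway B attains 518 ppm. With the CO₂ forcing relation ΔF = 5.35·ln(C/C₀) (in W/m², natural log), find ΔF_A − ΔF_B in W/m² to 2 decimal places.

ΔF_A = 5.35 ln(422/261) = 5.35 × 0.48048 = 2.5706 W/m².
ΔF_B = 5.35 ln(518/261) = 5.35 × 0.68545 = 3.6672 W/m².
Difference: 2.5706 − 3.6672 = -1.0966 W/m².

ΔF_A − ΔF_B = -1.10 W/m²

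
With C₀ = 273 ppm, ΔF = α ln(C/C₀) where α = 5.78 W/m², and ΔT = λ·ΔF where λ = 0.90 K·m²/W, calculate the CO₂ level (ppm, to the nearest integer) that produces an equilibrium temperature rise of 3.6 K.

Required forcing: ΔF = ΔT/λ = 3.6/0.90 = 4.0000 W/m².
Then ln(C/273) = ΔF/5.78 = 4.0000/5.78 = 0.69204.
So C = 273 × e^0.69204 = 273 × 1.99779 = 545.40 ppm.

C ≈ 545 ppm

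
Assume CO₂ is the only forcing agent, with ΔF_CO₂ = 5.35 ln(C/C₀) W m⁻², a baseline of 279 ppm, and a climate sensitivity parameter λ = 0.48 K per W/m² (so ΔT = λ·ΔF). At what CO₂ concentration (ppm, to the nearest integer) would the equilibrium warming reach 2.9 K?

Required forcing: ΔF = ΔT/λ = 2.9/0.48 = 6.0417 W/m².
Then ln(C/279) = ΔF/5.35 = 6.0417/5.35 = 1.12929.
So C = 279 × e^1.12929 = 279 × 3.09346 = 863.08 ppm.

C ≈ 863 ppm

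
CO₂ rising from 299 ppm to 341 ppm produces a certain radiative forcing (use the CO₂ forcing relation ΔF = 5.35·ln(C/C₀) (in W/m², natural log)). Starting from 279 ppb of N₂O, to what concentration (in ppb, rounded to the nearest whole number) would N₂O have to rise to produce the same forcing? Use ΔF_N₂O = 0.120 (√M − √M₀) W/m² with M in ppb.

M ≈ 509 ppb

CO₂ forcing: 5.35 × ln(341/299) = 5.35 × 0.131439 = 0.70320 W/m².
Set 0.120(√M − √279) = 0.70320: √M = 0.70320/0.120 + √279 = 5.8600 + 16.7033 = 22.5633.
M = (22.5633)² = 509.10 ppb.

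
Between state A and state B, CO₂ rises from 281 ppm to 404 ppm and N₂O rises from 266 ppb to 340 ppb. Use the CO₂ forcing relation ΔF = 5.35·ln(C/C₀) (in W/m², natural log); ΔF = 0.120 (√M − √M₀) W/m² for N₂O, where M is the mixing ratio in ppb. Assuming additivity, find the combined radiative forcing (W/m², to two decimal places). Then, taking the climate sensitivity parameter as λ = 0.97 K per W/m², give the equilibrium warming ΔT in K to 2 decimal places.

CO₂: 5.35 × ln(404/281) = 5.35 × ln(1.43772) = 5.35 × 0.36306 = 1.9424 W/m².
N₂O: 0.120 × (√340 − √266) = 0.120 × (18.4391 − 16.3095) = 0.120 × 2.1296 = 0.2556 W/m².
Total ΔF = 1.9424 + 0.2556 = 2.1980 W/m².
ΔT = λ ΔF = 0.97 × 2.20 = 2.1340 K.

ΔF = 2.20 W/m²; ΔT = 2.13 K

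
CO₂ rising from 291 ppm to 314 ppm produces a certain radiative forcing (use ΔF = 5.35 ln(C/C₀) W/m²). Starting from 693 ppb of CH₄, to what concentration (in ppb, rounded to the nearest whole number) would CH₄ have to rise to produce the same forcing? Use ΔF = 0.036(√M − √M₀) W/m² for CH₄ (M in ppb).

CO₂ forcing: 5.35 × ln(314/291) = 5.35 × 0.076070 = 0.40697 W/m².
Set 0.036(√M − √693) = 0.40697: √M = 0.40697/0.036 + √693 = 11.3047 + 26.3249 = 37.6296.
M = (37.6296)² = 1415.99 ppb.

M ≈ 1416 ppb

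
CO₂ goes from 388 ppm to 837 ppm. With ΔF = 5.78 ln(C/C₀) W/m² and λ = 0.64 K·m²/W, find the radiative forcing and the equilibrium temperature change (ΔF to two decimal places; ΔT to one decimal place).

ΔF = 4.44 W/m²; ΔT = 2.8 K

CO₂: 5.78 × ln(837/388) = 5.78 × ln(2.15722) = 5.78 × 0.76882 = 4.4438 W/m².
ΔT = λ ΔF = 0.64 × 4.44 = 2.8416 K.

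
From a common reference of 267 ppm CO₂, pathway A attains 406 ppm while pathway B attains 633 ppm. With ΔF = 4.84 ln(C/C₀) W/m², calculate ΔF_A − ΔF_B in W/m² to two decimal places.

ΔF_A = 4.84 ln(406/267) = 4.84 × 0.41910 = 2.0284 W/m².
ΔF_B = 4.84 ln(633/267) = 4.84 × 0.86322 = 4.1780 W/m².
Difference: 2.0284 − 4.1780 = -2.1496 W/m².

ΔF_A − ΔF_B = -2.15 W/m²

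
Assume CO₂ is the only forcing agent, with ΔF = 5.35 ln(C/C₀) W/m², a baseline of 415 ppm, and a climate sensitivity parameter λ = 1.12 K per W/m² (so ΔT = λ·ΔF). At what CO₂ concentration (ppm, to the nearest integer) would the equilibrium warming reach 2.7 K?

Required forcing: ΔF = ΔT/λ = 2.7/1.12 = 2.4107 W/m².
Then ln(C/415) = ΔF/5.35 = 2.4107/5.35 = 0.45060.
So C = 415 × e^0.45060 = 415 × 1.56925 = 651.24 ppm.

C ≈ 651 ppm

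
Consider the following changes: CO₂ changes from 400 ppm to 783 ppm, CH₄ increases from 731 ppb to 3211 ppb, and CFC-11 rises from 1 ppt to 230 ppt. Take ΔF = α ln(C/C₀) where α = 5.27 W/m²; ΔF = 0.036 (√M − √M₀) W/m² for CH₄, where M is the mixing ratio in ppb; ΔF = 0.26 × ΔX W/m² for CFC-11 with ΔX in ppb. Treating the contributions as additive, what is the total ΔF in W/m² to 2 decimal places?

ΔF = 4.67 W/m²

CO₂: 5.27 × ln(783/400) = 5.27 × ln(1.95750) = 5.27 × 0.67167 = 3.5397 W/m².
CH₄: 0.036 × (√3211 − √731) = 0.036 × (56.6657 − 27.0370) = 0.036 × 29.6287 = 1.0666 W/m².
CFC-11: Δ = 230 − 1 = 229 ppt = 0.229 ppb; ΔF = 0.26 × 0.229 = 0.0595 W/m².
Total ΔF = 3.5397 + 1.0666 + 0.0595 = 4.6658 W/m².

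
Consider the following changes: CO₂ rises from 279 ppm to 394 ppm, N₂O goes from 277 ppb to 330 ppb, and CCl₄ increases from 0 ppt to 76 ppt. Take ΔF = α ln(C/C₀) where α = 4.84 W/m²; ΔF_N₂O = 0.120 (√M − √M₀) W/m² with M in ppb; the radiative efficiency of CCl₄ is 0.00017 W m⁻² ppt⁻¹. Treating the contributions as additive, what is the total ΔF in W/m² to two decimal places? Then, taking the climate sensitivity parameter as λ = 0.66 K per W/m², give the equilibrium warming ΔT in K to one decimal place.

ΔF = 1.87 W/m²; ΔT = 1.2 K

CO₂: 4.84 × ln(394/279) = 4.84 × ln(1.41219) = 4.84 × 0.34514 = 1.6705 W/m².
N₂O: 0.120 × (√330 − √277) = 0.120 × (18.1659 − 16.6433) = 0.120 × 1.5226 = 0.1827 W/m².
CCl₄: ΔF = 0.00017 × (76 − 0) = 0.00017 × 76 = 0.0129 W/m².
Total ΔF = 1.6705 + 0.1827 + 0.0129 = 1.8661 W/m².
ΔT = λ ΔF = 0.66 × 1.87 = 1.2342 K.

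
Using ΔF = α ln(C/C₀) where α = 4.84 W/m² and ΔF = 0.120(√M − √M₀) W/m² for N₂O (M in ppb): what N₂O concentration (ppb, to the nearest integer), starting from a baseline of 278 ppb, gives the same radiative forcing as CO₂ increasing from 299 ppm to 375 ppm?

M ≈ 666 ppb

CO₂ forcing: 4.84 × ln(375/299) = 4.84 × 0.226482 = 1.09617 W/m².
Set 0.120(√M − √278) = 1.09617: √M = 1.09617/0.120 + √278 = 9.1348 + 16.6733 = 25.8081.
M = (25.8081)² = 666.06 ppb.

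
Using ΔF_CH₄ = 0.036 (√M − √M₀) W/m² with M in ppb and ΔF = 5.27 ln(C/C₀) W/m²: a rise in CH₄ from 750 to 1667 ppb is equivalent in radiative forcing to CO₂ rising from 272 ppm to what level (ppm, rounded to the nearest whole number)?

C ≈ 298 ppm

CH₄ forcing: 0.036 × (√1667 − √750) = 0.036 × (40.8289 − 27.3861) = 0.036 × 13.4428 = 0.48394 W/m².
Set 5.27 ln(C/272) = 0.48394: ln(C/272) = 0.48394/5.27 = 0.09183, so C = 272 × e^0.09183 = 272 × 1.09618 = 298.16 ppm.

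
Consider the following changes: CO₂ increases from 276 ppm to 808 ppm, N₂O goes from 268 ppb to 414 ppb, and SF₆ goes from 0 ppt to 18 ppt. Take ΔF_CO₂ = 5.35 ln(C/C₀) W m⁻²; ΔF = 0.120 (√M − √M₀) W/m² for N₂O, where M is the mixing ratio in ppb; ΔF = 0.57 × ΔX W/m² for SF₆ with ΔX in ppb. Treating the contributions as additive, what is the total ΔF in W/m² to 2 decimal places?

CO₂: 5.35 × ln(808/276) = 5.35 × ln(2.92754) = 5.35 × 1.07416 = 5.7468 W/m².
N₂O: 0.120 × (√414 − √268) = 0.120 × (20.3470 − 16.3707) = 0.120 × 3.9763 = 0.4772 W/m².
SF₆: Δ = 18 − 0 = 18 ppt = 0.018 ppb; ΔF = 0.57 × 0.018 = 0.0103 W/m².
Total ΔF = 5.7468 + 0.4772 + 0.0103 = 6.2343 W/m².

ΔF = 6.23 W/m²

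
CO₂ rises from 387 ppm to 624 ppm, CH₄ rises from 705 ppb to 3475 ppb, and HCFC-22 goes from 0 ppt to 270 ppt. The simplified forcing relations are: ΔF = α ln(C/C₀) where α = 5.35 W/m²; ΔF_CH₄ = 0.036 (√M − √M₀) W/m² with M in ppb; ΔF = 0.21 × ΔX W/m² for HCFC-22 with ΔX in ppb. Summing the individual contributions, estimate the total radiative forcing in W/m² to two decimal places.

ΔF = 3.78 W/m²

CO₂: 5.35 × ln(624/387) = 5.35 × ln(1.61240) = 5.35 × 0.47772 = 2.5558 W/m².
CH₄: 0.036 × (√3475 − √705) = 0.036 × (58.9491 − 26.5518) = 0.036 × 32.3973 = 1.1663 W/m².
HCFC-22: Δ = 270 − 0 = 270 ppt = 0.270 ppb; ΔF = 0.21 × 0.270 = 0.0567 W/m².
Total ΔF = 2.5558 + 1.1663 + 0.0567 = 3.7788 W/m².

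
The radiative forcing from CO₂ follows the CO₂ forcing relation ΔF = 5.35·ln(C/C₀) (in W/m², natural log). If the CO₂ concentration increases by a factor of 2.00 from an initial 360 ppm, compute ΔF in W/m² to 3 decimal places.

ΔF = 3.708 W/m²

Because the forcing depends only on the ratio C/C₀, the initial concentration does not enter.
ΔF = 5.35 × ln(2.00) = 5.35 × 0.69315 = 3.7084 W/m².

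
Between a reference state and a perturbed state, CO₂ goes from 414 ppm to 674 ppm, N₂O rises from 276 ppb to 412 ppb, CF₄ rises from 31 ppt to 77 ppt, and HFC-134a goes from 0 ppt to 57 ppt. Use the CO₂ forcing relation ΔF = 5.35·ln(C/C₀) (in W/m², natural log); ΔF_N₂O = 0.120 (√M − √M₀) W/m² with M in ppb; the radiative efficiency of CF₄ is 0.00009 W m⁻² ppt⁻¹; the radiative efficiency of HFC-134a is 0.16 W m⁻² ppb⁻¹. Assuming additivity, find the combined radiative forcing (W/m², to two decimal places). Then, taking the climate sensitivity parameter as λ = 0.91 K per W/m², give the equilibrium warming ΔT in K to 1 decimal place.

CO₂: 5.35 × ln(674/414) = 5.35 × ln(1.62802) = 5.35 × 0.48736 = 2.6074 W/m².
N₂O: 0.120 × (√412 − √276) = 0.120 × (20.2978 − 16.6132) = 0.120 × 3.6846 = 0.4422 W/m².
CF₄: ΔF = 0.00009 × (77 − 31) = 0.00009 × 46 = 0.0041 W/m².
HFC-134a: Δ = 57 − 0 = 57 ppt = 0.057 ppb; ΔF = 0.16 × 0.057 = 0.0091 W/m².
Total ΔF = 2.6074 + 0.4422 + 0.0041 + 0.0091 = 3.0628 W/m².
ΔT = λ ΔF = 0.91 × 3.06 = 2.7846 K.

ΔF = 3.06 W/m²; ΔT = 2.8 K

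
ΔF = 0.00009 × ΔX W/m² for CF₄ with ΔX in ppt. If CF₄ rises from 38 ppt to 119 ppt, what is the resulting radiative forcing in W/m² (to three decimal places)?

ΔF = 0.007 W/m²

CF₄: ΔF = 0.00009 × (119 − 38) = 0.00009 × 81 = 0.0073 W/m².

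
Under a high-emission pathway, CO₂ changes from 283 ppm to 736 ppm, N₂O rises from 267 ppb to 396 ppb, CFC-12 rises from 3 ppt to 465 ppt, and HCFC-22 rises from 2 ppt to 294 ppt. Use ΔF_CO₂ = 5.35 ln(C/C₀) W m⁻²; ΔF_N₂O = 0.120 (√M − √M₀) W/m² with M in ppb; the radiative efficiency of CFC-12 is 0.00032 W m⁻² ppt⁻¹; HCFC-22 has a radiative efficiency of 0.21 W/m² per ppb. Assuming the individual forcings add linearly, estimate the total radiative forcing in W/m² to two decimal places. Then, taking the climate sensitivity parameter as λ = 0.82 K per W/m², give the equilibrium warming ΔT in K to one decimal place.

CO₂: 5.35 × ln(736/283) = 5.35 × ln(2.60071) = 5.35 × 0.95578 = 5.1134 W/m².
N₂O: 0.120 × (√396 − √267) = 0.120 × (19.8997 − 16.3401) = 0.120 × 3.5596 = 0.4272 W/m².
CFC-12: ΔF = 0.00032 × (465 − 3) = 0.00032 × 462 = 0.1478 W/m².
HCFC-22: Δ = 294 − 2 = 292 ppt = 0.292 ppb; ΔF = 0.21 × 0.292 = 0.0613 W/m².
Total ΔF = 5.1134 + 0.4272 + 0.1478 + 0.0613 = 5.7497 W/m².
ΔT = λ ΔF = 0.82 × 5.75 = 4.7150 K.

ΔF = 5.75 W/m²; ΔT = 4.7 K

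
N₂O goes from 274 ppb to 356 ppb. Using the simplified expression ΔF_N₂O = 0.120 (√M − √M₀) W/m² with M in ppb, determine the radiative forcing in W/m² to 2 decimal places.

ΔF = 0.28 W/m²

N₂O: 0.120 × (√356 − √274) = 0.120 × (18.8680 − 16.5529) = 0.120 × 2.3151 = 0.2778 W/m².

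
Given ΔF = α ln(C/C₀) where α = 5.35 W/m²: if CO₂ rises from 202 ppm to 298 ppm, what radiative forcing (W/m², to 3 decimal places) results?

ΔF = 2.080 W/m²

CO₂: 5.35 × ln(298/202) = 5.35 × ln(1.47525) = 5.35 × 0.38883 = 2.0802 W/m².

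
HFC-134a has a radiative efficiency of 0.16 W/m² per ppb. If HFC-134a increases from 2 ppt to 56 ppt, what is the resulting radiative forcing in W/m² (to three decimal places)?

HFC-134a: Δ = 56 − 2 = 54 ppt = 0.054 ppb; ΔF = 0.16 × 0.054 = 0.0086 W/m².

ΔF = 0.009 W/m²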